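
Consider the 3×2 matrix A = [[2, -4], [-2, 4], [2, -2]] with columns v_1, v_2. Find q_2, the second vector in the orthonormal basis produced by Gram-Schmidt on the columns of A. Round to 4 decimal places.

v_1 = (2, -2, 2); ‖v_1‖ = 3.4641, so q_1 = (0.5774, -0.5774, 0.5774).
q_1·v_2 = 0.5774·(-4) + (-0.5774)·4 + 0.5774·(-2) = -5.7735.
u_2 = v_2 + 5.7735·q_1 = (-0.6667, 0.6667, 1.3333).
‖u_2‖ = 1.6330, so q_2 = (-0.4082, 0.4082, 0.8165).

q_2 = (-0.4082, 0.4082, 0.8165)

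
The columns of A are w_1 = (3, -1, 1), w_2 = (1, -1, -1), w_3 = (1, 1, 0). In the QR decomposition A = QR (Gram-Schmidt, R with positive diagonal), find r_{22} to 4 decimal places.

w_1 = (3, -1, 1); ‖w_1‖ = 3.3166, so e_1 = (0.9045, -0.3015, 0.3015).
e_1·w_2 = 0.9045·1 + (-0.3015)·(-1) + 0.3015·(-1) = 0.9045.
u_2 = w_2 − 0.9045·e_1 = (0.1818, -0.7273, -1.2727).
r_{22} = ‖u_2‖ = 1.4771.

r_{22} = 1.4771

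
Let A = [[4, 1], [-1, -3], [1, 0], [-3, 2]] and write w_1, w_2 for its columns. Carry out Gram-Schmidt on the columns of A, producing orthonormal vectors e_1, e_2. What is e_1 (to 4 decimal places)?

e_1 = (0.7698, -0.1925, 0.1925, -0.5774)

w_1 = (4, -1, 1, -3); ‖w_1‖ = 5.1962, so e_1 = (0.7698, -0.1925, 0.1925, -0.5774).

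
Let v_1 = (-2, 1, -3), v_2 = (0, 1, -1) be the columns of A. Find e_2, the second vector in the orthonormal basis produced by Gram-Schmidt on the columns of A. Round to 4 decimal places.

e_1 = v_1/‖v_1‖ = (-2, 1, -3)/3.7417 = (-0.5345, 0.2673, -0.8018).
r_{12} = e_1·v_2 = 1.0690.
u_2 = v_2 − 1.0690·e_1 = (0.5714, 0.7143, -0.1429).
‖u_2‖ = 0.9258, so e_2 = (0.6172, 0.7715, -0.1543).

e_2 = (0.6172, 0.7715, -0.1543)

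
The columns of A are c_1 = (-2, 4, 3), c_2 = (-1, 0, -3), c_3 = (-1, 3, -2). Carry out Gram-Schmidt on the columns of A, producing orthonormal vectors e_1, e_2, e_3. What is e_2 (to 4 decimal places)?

c_1 = (-2, 4, 3); ‖c_1‖ = 5.3852, so e_1 = (-0.3714, 0.7428, 0.5571).
e_1·c_2 = (-0.3714)·(-1) + 0.7428·0 + 0.5571·(-3) = -1.2999.
u_2 = c_2 + 1.2999·e_1 = (-1.4828, 0.9655, -2.2759).
‖u_2‖ = 2.8828, so e_2 = (-0.5144, 0.3349, -0.7895).

e_2 = (-0.5144, 0.3349, -0.7895)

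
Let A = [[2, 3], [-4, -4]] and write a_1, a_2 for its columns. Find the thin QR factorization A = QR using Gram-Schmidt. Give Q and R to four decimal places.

Q = [[0.4472, 0.8944], [-0.8944, 0.4472]], R = [[4.4721, 4.9193], [0.0000, 0.8944]]

a_1 = (2, -4); ‖a_1‖ = 4.4721, so e_1 = (0.4472, -0.8944).
e_1·a_2 = 0.4472·3 + (-0.8944)·(-4) = 4.9193.
u_2 = a_2 − 4.9193·e_1 = (0.8000, 0.4000).
‖u_2‖ = 0.8944, so e_2 = (0.8944, 0.4472).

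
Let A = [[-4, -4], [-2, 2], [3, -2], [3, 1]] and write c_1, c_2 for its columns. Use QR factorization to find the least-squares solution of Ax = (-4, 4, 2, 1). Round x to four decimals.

x = (0.2716, 0.7422)

c_1 = (-4, -2, 3, 3); ‖c_1‖ = 6.1644, so e_1 = (-0.6489, -0.3244, 0.4867, 0.4867).
e_1·c_2 = (-0.6489)·(-4) + (-0.3244)·2 + 0.4867·(-2) + 0.4867·1 = 1.4600.
u_2 = c_2 − 1.4600·e_1 = (-3.0526, 2.4737, -2.7105, 0.2895).
‖u_2‖ = 4.7821, so e_2 = (-0.6383, 0.5173, -0.5668, 0.0605).
Qᵀb = (2.7578, 3.5494).
Back-substitute: x_2 = 3.5494/4.7821 = 0.7422.
x_1 = (2.7578 − 1.4600·0.7422)/6.1644 = 0.2716.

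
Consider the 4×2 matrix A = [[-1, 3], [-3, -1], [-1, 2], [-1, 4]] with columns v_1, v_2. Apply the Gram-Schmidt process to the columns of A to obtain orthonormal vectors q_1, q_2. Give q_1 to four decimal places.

q_1 = (-0.2887, -0.8660, -0.2887, -0.2887)

v_1 = (-1, -3, -1, -1); ‖v_1‖ = 3.4641, so q_1 = (-0.2887, -0.8660, -0.2887, -0.2887).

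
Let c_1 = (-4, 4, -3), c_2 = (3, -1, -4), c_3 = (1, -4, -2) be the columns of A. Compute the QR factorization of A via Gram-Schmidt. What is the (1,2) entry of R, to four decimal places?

r_{12} = -0.6247

c_1 = (-4, 4, -3); ‖c_1‖ = 6.4031, so q_1 = (-0.6247, 0.6247, -0.4685).
r_{12} = q_1·c_2 = -0.6247.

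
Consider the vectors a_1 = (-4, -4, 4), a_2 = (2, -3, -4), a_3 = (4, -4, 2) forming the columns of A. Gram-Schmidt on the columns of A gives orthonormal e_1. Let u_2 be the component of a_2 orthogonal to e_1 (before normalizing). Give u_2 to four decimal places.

e_1 = a_1/‖a_1‖ = (-4, -4, 4)/6.9282 = (-0.5774, -0.5774, 0.5774).
r_{12} = e_1·a_2 = -1.7321.
u_2 = a_2 + 1.7321·e_1 = (1.0000, -4.0000, -3.0000).

u_2 = (1.0000, -4.0000, -3.0000)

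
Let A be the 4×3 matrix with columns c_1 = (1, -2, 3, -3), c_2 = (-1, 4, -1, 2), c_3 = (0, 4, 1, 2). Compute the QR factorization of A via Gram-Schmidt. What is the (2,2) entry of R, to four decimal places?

e_1 = c_1/‖c_1‖ = (1, -2, 3, -3)/4.7958 = (0.2085, -0.4170, 0.6255, -0.6255).
r_{12} = e_1·c_2 = -3.7533.
u_2 = c_2 + 3.7533·e_1 = (-0.2174, 2.4348, 1.3478, -0.3478).
r_{22} = ‖u_2‖ = 2.8130.

r_{22} = 2.8130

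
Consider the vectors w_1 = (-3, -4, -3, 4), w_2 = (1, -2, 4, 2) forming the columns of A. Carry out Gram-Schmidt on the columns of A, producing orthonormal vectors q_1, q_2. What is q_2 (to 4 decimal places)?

w_1 = (-3, -4, -3, 4); ‖w_1‖ = 7.0711, so q_1 = (-0.4243, -0.5657, -0.4243, 0.5657).
q_1·w_2 = (-0.4243)·1 + (-0.5657)·(-2) + (-0.4243)·4 + 0.5657·2 = 0.1414.
u_2 = w_2 − 0.1414·q_1 = (1.0600, -1.9200, 4.0600, 1.9200).
‖u_2‖ = 4.9980, so q_2 = (0.2121, -0.3842, 0.8123, 0.3842).

q_2 = (0.2121, -0.3842, 0.8123, 0.3842)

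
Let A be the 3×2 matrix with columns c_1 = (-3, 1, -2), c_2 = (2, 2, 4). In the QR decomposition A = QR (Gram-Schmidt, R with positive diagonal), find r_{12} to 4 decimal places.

c_1 = (-3, 1, -2); ‖c_1‖ = 3.7417, so e_1 = (-0.8018, 0.2673, -0.5345).
r_{12} = e_1·c_2 = -3.2071.

r_{12} = -3.2071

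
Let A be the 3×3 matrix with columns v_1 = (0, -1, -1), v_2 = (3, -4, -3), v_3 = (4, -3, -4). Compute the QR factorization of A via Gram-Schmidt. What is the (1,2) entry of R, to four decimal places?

q_1 = v_1/‖v_1‖ = (0, -1, -1)/1.4142 = (0.0000, -0.7071, -0.7071).
r_{12} = q_1·v_2 = 4.9497.

r_{12} = 4.9497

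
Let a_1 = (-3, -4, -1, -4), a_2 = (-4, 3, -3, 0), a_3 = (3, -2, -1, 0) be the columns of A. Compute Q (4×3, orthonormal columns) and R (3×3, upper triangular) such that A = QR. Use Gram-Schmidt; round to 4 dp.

q_1 = a_1/‖a_1‖ = (-3, -4, -1, -4)/6.4807 = (-0.4629, -0.6172, -0.1543, -0.6172).
r_{12} = q_1·a_2 = 0.4629.
u_2 = a_2 − 0.4629·q_1 = (-3.7857, 3.2857, -2.9286, 0.2857).
‖u_2‖ = 5.8125, so q_2 = (-0.6513, 0.5653, -0.5038, 0.0492).
r_{13} = q_1·a_3 = 0.0000; r_{23} = q_2·a_3 = -2.5806.
u_3 = a_3 − 0.0000·q_1 + 2.5806·q_2 = (1.3192, -0.5412, -2.3002, 0.1268).
‖u_3‖ = 2.7093, so q_3 = (0.4869, -0.1998, -0.8490, 0.0468).

Q = [[-0.4629, -0.6513, 0.4869], [-0.6172, 0.5653, -0.1998], [-0.1543, -0.5038, -0.8490], [-0.6172, 0.0492, 0.0468]], R = [[6.4807, 0.4629, 0.0000], [0.0000, 5.8125, -2.5806], [0.0000, 0.0000, 2.7093]]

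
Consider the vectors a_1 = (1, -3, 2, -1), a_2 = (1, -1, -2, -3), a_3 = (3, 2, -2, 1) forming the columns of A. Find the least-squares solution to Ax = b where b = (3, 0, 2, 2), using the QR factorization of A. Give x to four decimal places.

x = (0.9747, -0.7828, 0.9091)

a_1 = (1, -3, 2, -1); ‖a_1‖ = 3.8730, so e_1 = (0.2582, -0.7746, 0.5164, -0.2582).
e_1·a_2 = 0.2582·1 + (-0.7746)·(-1) + 0.5164·(-2) + (-0.2582)·(-3) = 0.7746.
u_2 = a_2 − 0.7746·e_1 = (0.8000, -0.4000, -2.4000, -2.8000).
‖u_2‖ = 3.7947, so e_2 = (0.2108, -0.1054, -0.6325, -0.7379).
e_1·a_3 = 0.2582·3 + (-0.7746)·2 + 0.5164·(-2) + (-0.2582)·1 = -2.0656; e_2·a_3 = 0.2108·3 + (-0.1054)·2 + (-0.6325)·(-2) + (-0.7379)·1 = 0.9487.
u_3 = a_3 + 2.0656·e_1 − 0.9487·e_2 = (3.3333, 0.5000, -0.3333, 1.1667).
‖u_3‖ = 3.5824, so e_3 = (0.9305, 0.1396, -0.0930, 0.3257).
Qᵀb = (1.2910, -2.1082, 3.2567).
Back-substitute: x_3 = 3.2567/3.5824 = 0.9091.
x_2 = (-2.1082 − 0.9487·0.9091)/3.7947 = -0.7828.
x_1 = (1.2910 − 0.7746·(-0.7828) + 2.0656·0.9091)/3.8730 = 0.9747.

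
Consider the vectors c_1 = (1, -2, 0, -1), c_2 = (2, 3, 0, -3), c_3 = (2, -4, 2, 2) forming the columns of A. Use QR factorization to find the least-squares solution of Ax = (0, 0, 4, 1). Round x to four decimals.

c_1 = (1, -2, 0, -1); ‖c_1‖ = 2.4495, so q_1 = (0.4082, -0.8165, 0.0000, -0.4082).
q_1·c_2 = 0.4082·2 + (-0.8165)·3 + 0.0000·0 + (-0.4082)·(-3) = -0.4082.
u_2 = c_2 + 0.4082·q_1 = (2.1667, 2.6667, 0.0000, -3.1667).
‖u_2‖ = 4.6726, so q_2 = (0.4637, 0.5707, 0.0000, -0.6777).
q_1·c_3 = 0.4082·2 + (-0.8165)·(-4) + 0.0000·2 + (-0.4082)·2 = 3.2660; q_2·c_3 = 0.4637·2 + 0.5707·(-4) + 0.0000·2 + (-0.6777)·2 = -2.7108.
u_3 = c_3 − 3.2660·q_1 + 2.7108·q_2 = (1.9237, 0.2137, 2.0000, 1.4962).
‖u_3‖ = 3.1599, so q_3 = (0.6088, 0.0676, 0.6329, 0.4735).
Qᵀb = (-0.4082, -0.6777, 3.0053).
Back-substitute: x_3 = 3.0053/3.1599 = 0.9511.
x_2 = (-0.6777 + 2.7108·0.9511)/4.6726 = 0.4067.
x_1 = (-0.4082 + 0.4082·0.4067 − 3.2660·0.9511)/2.4495 = -1.3670.

x = (-1.3670, 0.4067, 0.9511)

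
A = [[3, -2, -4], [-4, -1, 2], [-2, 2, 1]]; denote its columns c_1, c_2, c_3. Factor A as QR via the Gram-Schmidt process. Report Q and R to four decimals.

c_1 = (3, -4, -2); ‖c_1‖ = 5.3852, so q_1 = (0.5571, -0.7428, -0.3714).
q_1·c_2 = 0.5571·(-2) + (-0.7428)·(-1) + (-0.3714)·2 = -1.1142.
u_2 = c_2 + 1.1142·q_1 = (-1.3793, -1.8276, 1.5862).
‖u_2‖ = 2.7854, so q_2 = (-0.4952, -0.6561, 0.5695).
q_1·c_3 = 0.5571·(-4) + (-0.7428)·2 + (-0.3714)·1 = -4.0853; q_2·c_3 = (-0.4952)·(-4) + (-0.6561)·2 + 0.5695·1 = 1.2380.
u_3 = c_3 + 4.0853·q_1 − 1.2380·q_2 = (-1.1111, -0.2222, -1.2222).
‖u_3‖ = 1.6667, so q_3 = (-0.6667, -0.1333, -0.7333).

Q = [[0.5571, -0.4952, -0.6667], [-0.7428, -0.6561, -0.1333], [-0.3714, 0.5695, -0.7333]], R = [[5.3852, -1.1142, -4.0853], [0.0000, 2.7854, 1.2380], [0.0000, 0.0000, 1.6667]]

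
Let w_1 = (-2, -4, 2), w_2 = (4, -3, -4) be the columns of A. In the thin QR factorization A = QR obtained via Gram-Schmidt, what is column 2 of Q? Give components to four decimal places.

e_2 = (0.5774, -0.5774, -0.5774)

w_1 = (-2, -4, 2); ‖w_1‖ = 4.8990, so e_1 = (-0.4082, -0.8165, 0.4082).
e_1·w_2 = (-0.4082)·4 + (-0.8165)·(-3) + 0.4082·(-4) = -0.8165.
u_2 = w_2 + 0.8165·e_1 = (3.6667, -3.6667, -3.6667).
‖u_2‖ = 6.3509, so e_2 = (0.5774, -0.5774, -0.5774).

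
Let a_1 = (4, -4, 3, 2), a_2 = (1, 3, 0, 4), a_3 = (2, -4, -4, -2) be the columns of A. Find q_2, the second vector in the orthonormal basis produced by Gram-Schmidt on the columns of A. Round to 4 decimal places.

a_1 = (4, -4, 3, 2); ‖a_1‖ = 6.7082, so q_1 = (0.5963, -0.5963, 0.4472, 0.2981).
q_1·a_2 = 0.5963·1 + (-0.5963)·3 + 0.4472·0 + 0.2981·4 = 0.0000.
u_2 = a_2 + 0.0000·q_1 = (1.0000, 3.0000, 0.0000, 4.0000).
‖u_2‖ = 5.0990, so q_2 = (0.1961, 0.5883, 0.0000, 0.7845).

q_2 = (0.1961, 0.5883, 0.0000, 0.7845)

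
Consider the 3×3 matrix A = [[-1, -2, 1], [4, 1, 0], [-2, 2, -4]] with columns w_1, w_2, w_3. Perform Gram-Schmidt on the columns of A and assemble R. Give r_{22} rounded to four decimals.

q_1 = w_1/‖w_1‖ = (-1, 4, -2)/4.5826 = (-0.2182, 0.8729, -0.4364).
r_{12} = q_1·w_2 = 0.4364.
u_2 = w_2 − 0.4364·q_1 = (-1.9048, 0.6190, 2.1905).
r_{22} = ‖u_2‖ = 2.9681.

r_{22} = 2.9681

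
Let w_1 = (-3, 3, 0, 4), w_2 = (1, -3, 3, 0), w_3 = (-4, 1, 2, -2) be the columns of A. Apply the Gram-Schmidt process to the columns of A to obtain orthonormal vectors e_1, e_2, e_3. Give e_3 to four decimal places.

e_3 = (-0.6978, 0.1190, 0.3516, -0.6126)

w_1 = (-3, 3, 0, 4); ‖w_1‖ = 5.8310, so e_1 = (-0.5145, 0.5145, 0.0000, 0.6860).
e_1·w_2 = (-0.5145)·1 + 0.5145·(-3) + 0.0000·3 + 0.6860·0 = -2.0580.
u_2 = w_2 + 2.0580·e_1 = (-0.0588, -1.9412, 3.0000, 1.4118).
‖u_2‖ = 3.8425, so e_2 = (-0.0153, -0.5052, 0.7807, 0.3674).
e_1·w_3 = (-0.5145)·(-4) + 0.5145·1 + 0.0000·2 + 0.6860·(-2) = 1.2005; e_2·w_3 = (-0.0153)·(-4) + (-0.5052)·1 + 0.7807·2 + 0.3674·(-2) = 0.3827.
u_3 = w_3 − 1.2005·e_1 − 0.3827·e_2 = (-3.3765, 0.5757, 1.7012, -2.9641).
‖u_3‖ = 4.8386, so e_3 = (-0.6978, 0.1190, 0.3516, -0.6126).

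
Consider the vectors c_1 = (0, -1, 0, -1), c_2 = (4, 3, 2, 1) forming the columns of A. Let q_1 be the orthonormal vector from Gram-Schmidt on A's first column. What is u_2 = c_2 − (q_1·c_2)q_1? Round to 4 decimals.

u_2 = (4.0000, 1.0000, 2.0000, -1.0000)

q_1 = c_1/‖c_1‖ = (0, -1, 0, -1)/1.4142 = (0.0000, -0.7071, 0.0000, -0.7071).
r_{12} = q_1·c_2 = -2.8284.
u_2 = c_2 + 2.8284·q_1 = (4.0000, 1.0000, 2.0000, -1.0000).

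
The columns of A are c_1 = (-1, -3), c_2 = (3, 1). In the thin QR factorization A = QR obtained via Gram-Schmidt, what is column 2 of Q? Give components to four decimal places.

c_1 = (-1, -3); ‖c_1‖ = 3.1623, so e_1 = (-0.3162, -0.9487).
e_1·c_2 = (-0.3162)·3 + (-0.9487)·1 = -1.8974.
u_2 = c_2 + 1.8974·e_1 = (2.4000, -0.8000).
‖u_2‖ = 2.5298, so e_2 = (0.9487, -0.3162).

e_2 = (0.9487, -0.3162)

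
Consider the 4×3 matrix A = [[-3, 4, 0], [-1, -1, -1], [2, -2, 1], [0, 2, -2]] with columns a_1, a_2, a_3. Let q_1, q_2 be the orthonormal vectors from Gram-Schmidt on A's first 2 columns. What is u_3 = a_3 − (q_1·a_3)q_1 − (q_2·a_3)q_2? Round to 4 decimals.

u_3 = (0.8000, -1.2000, 0.6000, -1.6000)

a_1 = (-3, -1, 2, 0); ‖a_1‖ = 3.7417, so q_1 = (-0.8018, -0.2673, 0.5345, 0.0000).
q_1·a_2 = (-0.8018)·4 + (-0.2673)·(-1) + 0.5345·(-2) + 0.0000·2 = -4.0089.
u_2 = a_2 + 4.0089·q_1 = (0.7857, -2.0714, 0.1429, 2.0000).
‖u_2‖ = 2.9881, so q_2 = (0.2630, -0.6932, 0.0478, 0.6693).
q_1·a_3 = (-0.8018)·0 + (-0.2673)·(-1) + 0.5345·1 + 0.0000·(-2) = 0.8018; q_2·a_3 = 0.2630·0 + (-0.6932)·(-1) + 0.0478·1 + 0.6693·(-2) = -0.5976.
u_3 = a_3 − 0.8018·q_1 + 0.5976·q_2 = (0.8000, -1.2000, 0.6000, -1.6000).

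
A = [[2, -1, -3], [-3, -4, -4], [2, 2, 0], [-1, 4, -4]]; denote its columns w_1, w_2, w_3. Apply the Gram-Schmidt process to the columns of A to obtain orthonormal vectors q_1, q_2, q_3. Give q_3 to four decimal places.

w_1 = (2, -3, 2, -1); ‖w_1‖ = 4.2426, so q_1 = (0.4714, -0.7071, 0.4714, -0.2357).
q_1·w_2 = 0.4714·(-1) + (-0.7071)·(-4) + 0.4714·2 + (-0.2357)·4 = 2.3570.
u_2 = w_2 − 2.3570·q_1 = (-2.1111, -2.3333, 0.8889, 4.5556).
‖u_2‖ = 5.6075, so q_2 = (-0.3765, -0.4161, 0.1585, 0.8124).
q_1·w_3 = 0.4714·(-3) + (-0.7071)·(-4) + 0.4714·0 + (-0.2357)·(-4) = 2.3570; q_2·w_3 = (-0.3765)·(-3) + (-0.4161)·(-4) + 0.1585·0 + 0.8124·(-4) = -0.4557.
u_3 = w_3 − 2.3570·q_1 + 0.4557·q_2 = (-4.2827, -2.5230, -1.0389, -3.0742).
‖u_3‖ = 5.9361, so q_3 = (-0.7215, -0.4250, -0.1750, -0.5179).

q_3 = (-0.7215, -0.4250, -0.1750, -0.5179)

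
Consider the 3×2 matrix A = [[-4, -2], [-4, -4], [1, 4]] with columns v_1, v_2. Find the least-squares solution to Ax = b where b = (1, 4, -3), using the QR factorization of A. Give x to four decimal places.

x = (0.0297, -0.8564)

e_1 = v_1/‖v_1‖ = (-4, -4, 1)/5.7446 = (-0.6963, -0.6963, 0.1741).
r_{12} = e_1·v_2 = 4.8742.
u_2 = v_2 − 4.8742·e_1 = (1.3939, -0.6061, 3.1515).
‖u_2‖ = 3.4989, so e_2 = (0.3984, -0.1732, 0.9007).
Qᵀb = (-4.0038, -2.9966).
Back-substitute: x_2 = -2.9966/3.4989 = -0.8564.
x_1 = (-4.0038 − 4.8742·(-0.8564))/5.7446 = 0.0297.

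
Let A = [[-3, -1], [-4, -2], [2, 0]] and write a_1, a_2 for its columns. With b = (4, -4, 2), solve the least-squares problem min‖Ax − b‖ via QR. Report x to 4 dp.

x = (-0.1667, 1.1667)

a_1 = (-3, -4, 2); ‖a_1‖ = 5.3852, so e_1 = (-0.5571, -0.7428, 0.3714).
e_1·a_2 = (-0.5571)·(-1) + (-0.7428)·(-2) + 0.3714·0 = 2.0426.
u_2 = a_2 − 2.0426·e_1 = (0.1379, -0.4828, -0.7586).
‖u_2‖ = 0.9097, so e_2 = (0.1516, -0.5307, -0.8339).
Qᵀb = (1.4856, 1.0613).
Back-substitute: x_2 = 1.0613/0.9097 = 1.1667.
x_1 = (1.4856 − 2.0426·1.1667)/5.3852 = -0.1667.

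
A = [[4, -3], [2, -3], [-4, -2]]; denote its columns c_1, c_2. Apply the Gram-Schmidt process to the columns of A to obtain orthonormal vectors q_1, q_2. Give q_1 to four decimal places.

q_1 = (0.6667, 0.3333, -0.6667)

c_1 = (4, 2, -4); ‖c_1‖ = 6.0000, so q_1 = (0.6667, 0.3333, -0.6667).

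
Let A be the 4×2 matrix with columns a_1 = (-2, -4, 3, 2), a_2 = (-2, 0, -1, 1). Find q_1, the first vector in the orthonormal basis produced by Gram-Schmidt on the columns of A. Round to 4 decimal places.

q_1 = (-0.3482, -0.6963, 0.5222, 0.3482)

q_1 = a_1/‖a_1‖ = (-2, -4, 3, 2)/5.7446 = (-0.3482, -0.6963, 0.5222, 0.3482).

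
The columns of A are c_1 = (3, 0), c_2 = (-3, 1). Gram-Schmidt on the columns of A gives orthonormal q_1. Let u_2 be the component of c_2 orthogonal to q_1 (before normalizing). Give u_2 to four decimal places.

c_1 = (3, 0); ‖c_1‖ = 3.0000, so q_1 = (1.0000, 0.0000).
q_1·c_2 = 1.0000·(-3) + 0.0000·1 = -3.0000.
u_2 = c_2 + 3.0000·q_1 = (0.0000, 1.0000).

u_2 = (0.0000, 1.0000)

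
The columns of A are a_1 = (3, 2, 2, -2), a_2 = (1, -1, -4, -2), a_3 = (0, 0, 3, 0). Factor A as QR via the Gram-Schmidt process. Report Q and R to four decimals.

a_1 = (3, 2, 2, -2); ‖a_1‖ = 4.5826, so q_1 = (0.6547, 0.4364, 0.4364, -0.4364).
q_1·a_2 = 0.6547·1 + 0.4364·(-1) + 0.4364·(-4) + (-0.4364)·(-2) = -0.6547.
u_2 = a_2 + 0.6547·q_1 = (1.4286, -0.7143, -3.7143, -2.2857).
‖u_2‖ = 4.6445, so q_2 = (0.3076, -0.1538, -0.7997, -0.4921).
q_1·a_3 = 0.6547·0 + 0.4364·0 + 0.4364·3 + (-0.4364)·0 = 1.3093; q_2·a_3 = 0.3076·0 + (-0.1538)·0 + (-0.7997)·3 + (-0.4921)·0 = -2.3991.
u_3 = a_3 − 1.3093·q_1 + 2.3991·q_2 = (-0.1192, -0.9404, 0.5099, -0.6093).
‖u_3‖ = 1.2369, so q_3 = (-0.0964, -0.7603, 0.4123, -0.4926).

Q = [[0.6547, 0.3076, -0.0964], [0.4364, -0.1538, -0.7603], [0.4364, -0.7997, 0.4123], [-0.4364, -0.4921, -0.4926]], R = [[4.5826, -0.6547, 1.3093], [0.0000, 4.6445, -2.3991], [0.0000, 0.0000, 1.2369]]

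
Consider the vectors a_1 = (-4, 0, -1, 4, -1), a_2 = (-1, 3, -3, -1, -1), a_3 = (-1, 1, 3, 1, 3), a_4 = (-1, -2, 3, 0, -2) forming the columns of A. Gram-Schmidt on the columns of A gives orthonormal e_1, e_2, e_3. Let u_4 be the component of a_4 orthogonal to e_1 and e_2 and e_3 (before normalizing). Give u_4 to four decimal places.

e_1 = a_1/‖a_1‖ = (-4, 0, -1, 4, -1)/5.8310 = (-0.6860, 0.0000, -0.1715, 0.6860, -0.1715).
r_{12} = e_1·a_2 = 0.6860.
u_2 = a_2 − 0.6860·e_1 = (-0.5294, 3.0000, -2.8824, -1.4706, -0.8824).
‖u_2‖ = 4.5309, so e_2 = (-0.1168, 0.6621, -0.6361, -0.3246, -0.1947).
r_{13} = e_1·a_3 = 0.3430; r_{23} = e_2·a_3 = -2.0383.
u_3 = a_3 − 0.3430·e_1 + 2.0383·e_2 = (-1.0029, 2.3496, 1.7622, 0.1032, 2.6619).
‖u_3‖ = 4.0900, so e_3 = (-0.2452, 0.5745, 0.4309, 0.0252, 0.6508).
r_{14} = e_1·a_4 = 0.5145; r_{24} = e_2·a_4 = -2.7264; r_{34} = e_3·a_4 = -0.9129.
u_4 = a_4 − 0.5145·e_1 + 2.7264·e_2 + 0.9129·e_3 = (-1.1894, 0.3296, 1.7472, -1.2148, -1.8486).

u_4 = (-1.1894, 0.3296, 1.7472, -1.2148, -1.8486)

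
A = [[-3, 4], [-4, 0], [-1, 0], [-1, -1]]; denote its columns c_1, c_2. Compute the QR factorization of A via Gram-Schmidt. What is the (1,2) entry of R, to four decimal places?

c_1 = (-3, -4, -1, -1); ‖c_1‖ = 5.1962, so q_1 = (-0.5774, -0.7698, -0.1925, -0.1925).
r_{12} = q_1·c_2 = -2.1170.

r_{12} = -2.1170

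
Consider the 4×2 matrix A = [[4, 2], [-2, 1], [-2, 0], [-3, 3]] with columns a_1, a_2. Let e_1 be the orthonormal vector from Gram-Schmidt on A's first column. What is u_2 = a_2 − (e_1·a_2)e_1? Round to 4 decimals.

e_1 = a_1/‖a_1‖ = (4, -2, -2, -3)/5.7446 = (0.6963, -0.3482, -0.3482, -0.5222).
r_{12} = e_1·a_2 = -0.5222.
u_2 = a_2 + 0.5222·e_1 = (2.3636, 0.8182, -0.1818, 2.7273).

u_2 = (2.3636, 0.8182, -0.1818, 2.7273)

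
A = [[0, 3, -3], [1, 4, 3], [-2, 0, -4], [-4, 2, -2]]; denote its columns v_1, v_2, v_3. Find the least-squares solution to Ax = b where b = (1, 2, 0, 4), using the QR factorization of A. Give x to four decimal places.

v_1 = (0, 1, -2, -4); ‖v_1‖ = 4.5826, so q_1 = (0.0000, 0.2182, -0.4364, -0.8729).
q_1·v_2 = 0.0000·3 + 0.2182·4 + (-0.4364)·0 + (-0.8729)·2 = -0.8729.
u_2 = v_2 + 0.8729·q_1 = (3.0000, 4.1905, -0.3810, 1.2381).
‖u_2‖ = 5.3140, so q_2 = (0.5646, 0.7886, -0.0717, 0.2330).
q_1·v_3 = 0.0000·(-3) + 0.2182·3 + (-0.4364)·(-4) + (-0.8729)·(-2) = 4.1461; q_2·v_3 = 0.5646·(-3) + 0.7886·3 + (-0.0717)·(-4) + 0.2330·(-2) = 0.4929.
u_3 = v_3 − 4.1461·q_1 − 0.4929·q_2 = (-3.2782, 1.7066, -2.1551, 1.5042).
‖u_3‖ = 4.5350, so q_3 = (-0.7229, 0.3763, -0.4752, 0.3317).
Qᵀb = (-3.0551, 3.0737, 1.3565).
Back-substitute: x_3 = 1.3565/4.5350 = 0.2991.
x_2 = (3.0737 − 0.4929·0.2991)/5.3140 = 0.5507.
x_1 = (-3.0551 + 0.8729·0.5507 − 4.1461·0.2991)/4.5826 = -0.8324.

x = (-0.8324, 0.5507, 0.2991)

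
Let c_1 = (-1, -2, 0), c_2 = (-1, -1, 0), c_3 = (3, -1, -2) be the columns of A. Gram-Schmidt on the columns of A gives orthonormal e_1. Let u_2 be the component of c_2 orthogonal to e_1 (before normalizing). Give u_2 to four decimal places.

u_2 = (-0.4000, 0.2000, 0.0000)

c_1 = (-1, -2, 0); ‖c_1‖ = 2.2361, so e_1 = (-0.4472, -0.8944, 0.0000).
e_1·c_2 = (-0.4472)·(-1) + (-0.8944)·(-1) + 0.0000·0 = 1.3416.
u_2 = c_2 − 1.3416·e_1 = (-0.4000, 0.2000, 0.0000).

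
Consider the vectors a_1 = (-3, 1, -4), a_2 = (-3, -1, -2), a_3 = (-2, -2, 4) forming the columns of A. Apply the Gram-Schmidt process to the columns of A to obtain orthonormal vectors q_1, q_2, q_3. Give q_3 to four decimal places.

a_1 = (-3, 1, -4); ‖a_1‖ = 5.0990, so q_1 = (-0.5883, 0.1961, -0.7845).
q_1·a_2 = (-0.5883)·(-3) + 0.1961·(-1) + (-0.7845)·(-2) = 3.1379.
u_2 = a_2 − 3.1379·q_1 = (-1.1538, -1.6154, 0.4615).
‖u_2‖ = 2.0381, so q_2 = (-0.5661, -0.7926, 0.2265).
q_1·a_3 = (-0.5883)·(-2) + 0.1961·(-2) + (-0.7845)·4 = -2.3534; q_2·a_3 = (-0.5661)·(-2) + (-0.7926)·(-2) + 0.2265·4 = 3.6233.
u_3 = a_3 + 2.3534·q_1 − 3.6233·q_2 = (-1.3333, 1.3333, 1.3333).
‖u_3‖ = 2.3094, so q_3 = (-0.5774, 0.5774, 0.5774).

q_3 = (-0.5774, 0.5774, 0.5774)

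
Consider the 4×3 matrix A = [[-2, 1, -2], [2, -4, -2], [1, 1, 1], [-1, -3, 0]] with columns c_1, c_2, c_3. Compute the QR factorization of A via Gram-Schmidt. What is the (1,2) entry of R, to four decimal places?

r_{12} = -1.8974

c_1 = (-2, 2, 1, -1); ‖c_1‖ = 3.1623, so e_1 = (-0.6325, 0.6325, 0.3162, -0.3162).
r_{12} = e_1·c_2 = -1.8974.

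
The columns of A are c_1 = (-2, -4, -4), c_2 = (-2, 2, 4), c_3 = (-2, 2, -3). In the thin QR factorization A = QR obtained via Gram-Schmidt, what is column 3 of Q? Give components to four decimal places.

e_3 = (-0.3714, 0.7428, -0.5571)

c_1 = (-2, -4, -4); ‖c_1‖ = 6.0000, so e_1 = (-0.3333, -0.6667, -0.6667).
e_1·c_2 = (-0.3333)·(-2) + (-0.6667)·2 + (-0.6667)·4 = -3.3333.
u_2 = c_2 + 3.3333·e_1 = (-3.1111, -0.2222, 1.7778).
‖u_2‖ = 3.5901, so e_2 = (-0.8666, -0.0619, 0.4952).
e_1·c_3 = (-0.3333)·(-2) + (-0.6667)·2 + (-0.6667)·(-3) = 1.3333; e_2·c_3 = (-0.8666)·(-2) + (-0.0619)·2 + 0.4952·(-3) = 0.1238.
u_3 = c_3 − 1.3333·e_1 − 0.1238·e_2 = (-1.4483, 2.8966, -2.1724).
‖u_3‖ = 3.8996, so e_3 = (-0.3714, 0.7428, -0.5571).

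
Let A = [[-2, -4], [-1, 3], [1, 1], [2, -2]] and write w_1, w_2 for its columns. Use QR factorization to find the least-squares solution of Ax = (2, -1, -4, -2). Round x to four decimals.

w_1 = (-2, -1, 1, 2); ‖w_1‖ = 3.1623, so q_1 = (-0.6325, -0.3162, 0.3162, 0.6325).
q_1·w_2 = (-0.6325)·(-4) + (-0.3162)·3 + 0.3162·1 + 0.6325·(-2) = 0.6325.
u_2 = w_2 − 0.6325·q_1 = (-3.6000, 3.2000, 0.8000, -2.4000).
‖u_2‖ = 5.4406, so q_2 = (-0.6617, 0.5882, 0.1470, -0.4411).
Qᵀb = (-3.4785, -1.6175).
Back-substitute: x_2 = -1.6175/5.4406 = -0.2973.
x_1 = (-3.4785 − 0.6325·(-0.2973))/3.1623 = -1.0405.

x = (-1.0405, -0.2973)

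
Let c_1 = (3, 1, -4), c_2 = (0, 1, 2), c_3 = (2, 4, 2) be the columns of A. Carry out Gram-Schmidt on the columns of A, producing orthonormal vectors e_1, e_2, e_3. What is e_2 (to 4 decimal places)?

e_2 = (0.4576, 0.7191, 0.5230)

c_1 = (3, 1, -4); ‖c_1‖ = 5.0990, so e_1 = (0.5883, 0.1961, -0.7845).
e_1·c_2 = 0.5883·0 + 0.1961·1 + (-0.7845)·2 = -1.3728.
u_2 = c_2 + 1.3728·e_1 = (0.8077, 1.2692, 0.9231).
‖u_2‖ = 1.7650, so e_2 = (0.4576, 0.7191, 0.5230).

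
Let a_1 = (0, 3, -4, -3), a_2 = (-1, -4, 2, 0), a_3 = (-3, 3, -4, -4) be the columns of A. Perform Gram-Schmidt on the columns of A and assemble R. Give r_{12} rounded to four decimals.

r_{12} = -3.4300

a_1 = (0, 3, -4, -3); ‖a_1‖ = 5.8310, so e_1 = (0.0000, 0.5145, -0.6860, -0.5145).
r_{12} = e_1·a_2 = -3.4300.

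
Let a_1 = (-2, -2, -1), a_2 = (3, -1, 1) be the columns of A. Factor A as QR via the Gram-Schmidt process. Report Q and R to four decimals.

Q = [[-0.6667, 0.6587], [-0.6667, -0.7362], [-0.3333, 0.1550]], R = [[3.0000, -1.6667], [0.0000, 2.8674]]

a_1 = (-2, -2, -1); ‖a_1‖ = 3.0000, so e_1 = (-0.6667, -0.6667, -0.3333).
e_1·a_2 = (-0.6667)·3 + (-0.6667)·(-1) + (-0.3333)·1 = -1.6667.
u_2 = a_2 + 1.6667·e_1 = (1.8889, -2.1111, 0.4444).
‖u_2‖ = 2.8674, so e_2 = (0.6587, -0.7362, 0.1550).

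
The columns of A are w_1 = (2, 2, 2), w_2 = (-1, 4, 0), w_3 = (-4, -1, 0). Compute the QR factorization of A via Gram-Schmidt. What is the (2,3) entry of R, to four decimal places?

w_1 = (2, 2, 2); ‖w_1‖ = 3.4641, so q_1 = (0.5774, 0.5774, 0.5774).
q_1·w_2 = 0.5774·(-1) + 0.5774·4 + 0.5774·0 = 1.7321.
u_2 = w_2 − 1.7321·q_1 = (-2.0000, 3.0000, -1.0000).
‖u_2‖ = 3.7417, so q_2 = (-0.5345, 0.8018, -0.2673).
r_{23} = q_2·w_3 = 1.3363.

r_{23} = 1.3363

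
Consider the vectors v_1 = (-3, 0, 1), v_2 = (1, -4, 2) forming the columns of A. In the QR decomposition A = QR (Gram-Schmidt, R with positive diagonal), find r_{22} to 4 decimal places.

v_1 = (-3, 0, 1); ‖v_1‖ = 3.1623, so q_1 = (-0.9487, 0.0000, 0.3162).
q_1·v_2 = (-0.9487)·1 + 0.0000·(-4) + 0.3162·2 = -0.3162.
u_2 = v_2 + 0.3162·q_1 = (0.7000, -4.0000, 2.1000).
r_{22} = ‖u_2‖ = 4.5717.

r_{22} = 4.5717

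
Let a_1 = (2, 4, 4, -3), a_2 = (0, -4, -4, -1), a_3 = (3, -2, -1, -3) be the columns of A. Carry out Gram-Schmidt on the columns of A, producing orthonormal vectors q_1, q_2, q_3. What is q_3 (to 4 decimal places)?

a_1 = (2, 4, 4, -3); ‖a_1‖ = 6.7082, so q_1 = (0.2981, 0.5963, 0.5963, -0.4472).
q_1·a_2 = 0.2981·0 + 0.5963·(-4) + 0.5963·(-4) + (-0.4472)·(-1) = -4.3231.
u_2 = a_2 + 4.3231·q_1 = (1.2889, -1.4222, -1.4222, -2.9333).
‖u_2‖ = 3.7830, so q_2 = (0.3407, -0.3760, -0.3760, -0.7754).
q_1·a_3 = 0.2981·3 + 0.5963·(-2) + 0.5963·(-1) + (-0.4472)·(-3) = 0.4472; q_2·a_3 = 0.3407·3 + (-0.3760)·(-2) + (-0.3760)·(-1) + (-0.7754)·(-3) = 4.4762.
u_3 = a_3 − 0.4472·q_1 − 4.4762·q_2 = (1.3416, -0.5839, 0.4161, 0.6708).
‖u_3‖ = 1.6625, so q_3 = (0.8070, -0.3512, 0.2503, 0.4035).

q_3 = (0.8070, -0.3512, 0.2503, 0.4035)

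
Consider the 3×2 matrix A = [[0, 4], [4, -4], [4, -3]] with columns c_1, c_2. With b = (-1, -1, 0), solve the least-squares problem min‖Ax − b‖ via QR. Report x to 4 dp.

x = (-0.3106, -0.2121)

c_1 = (0, 4, 4); ‖c_1‖ = 5.6569, so e_1 = (0.0000, 0.7071, 0.7071).
e_1·c_2 = 0.0000·4 + 0.7071·(-4) + 0.7071·(-3) = -4.9497.
u_2 = c_2 + 4.9497·e_1 = (4.0000, -0.5000, 0.5000).
‖u_2‖ = 4.0620, so e_2 = (0.9847, -0.1231, 0.1231).
Qᵀb = (-0.7071, -0.8616).
Back-substitute: x_2 = -0.8616/4.0620 = -0.2121.
x_1 = (-0.7071 + 4.9497·(-0.2121))/5.6569 = -0.3106.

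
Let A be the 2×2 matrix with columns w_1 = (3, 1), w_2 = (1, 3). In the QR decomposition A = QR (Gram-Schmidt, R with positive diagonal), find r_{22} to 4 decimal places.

e_1 = w_1/‖w_1‖ = (3, 1)/3.1623 = (0.9487, 0.3162).
r_{12} = e_1·w_2 = 1.8974.
u_2 = w_2 − 1.8974·e_1 = (-0.8000, 2.4000).
r_{22} = ‖u_2‖ = 2.5298.

r_{22} = 2.5298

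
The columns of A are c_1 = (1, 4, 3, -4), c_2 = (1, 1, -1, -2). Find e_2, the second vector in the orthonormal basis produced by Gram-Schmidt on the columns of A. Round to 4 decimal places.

e_2 = (0.3545, 0.0222, -0.7976, -0.4874)

e_1 = c_1/‖c_1‖ = (1, 4, 3, -4)/6.4807 = (0.1543, 0.6172, 0.4629, -0.6172).
r_{12} = e_1·c_2 = 1.5430.
u_2 = c_2 − 1.5430·e_1 = (0.7619, 0.0476, -1.7143, -1.0476).
‖u_2‖ = 2.1492, so e_2 = (0.3545, 0.0222, -0.7976, -0.4874).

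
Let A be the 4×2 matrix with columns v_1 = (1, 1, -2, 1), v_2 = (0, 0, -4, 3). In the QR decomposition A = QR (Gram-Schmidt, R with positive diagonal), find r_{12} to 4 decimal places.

q_1 = v_1/‖v_1‖ = (1, 1, -2, 1)/2.6458 = (0.3780, 0.3780, -0.7559, 0.3780).
r_{12} = q_1·v_2 = 4.1576.

r_{12} = 4.1576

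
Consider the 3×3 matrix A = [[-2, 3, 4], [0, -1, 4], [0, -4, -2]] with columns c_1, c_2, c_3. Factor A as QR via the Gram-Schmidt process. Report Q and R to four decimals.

Q = [[-1.0000, 0.0000, 0.0000], [0.0000, -0.2425, 0.9701], [0.0000, -0.9701, -0.2425]], R = [[2.0000, -3.0000, -4.0000], [0.0000, 4.1231, 0.9701], [0.0000, 0.0000, 4.3656]]

c_1 = (-2, 0, 0); ‖c_1‖ = 2.0000, so q_1 = (-1.0000, 0.0000, 0.0000).
q_1·c_2 = (-1.0000)·3 + 0.0000·(-1) + 0.0000·(-4) = -3.0000.
u_2 = c_2 + 3.0000·q_1 = (0.0000, -1.0000, -4.0000).
‖u_2‖ = 4.1231, so q_2 = (0.0000, -0.2425, -0.9701).
q_1·c_3 = (-1.0000)·4 + 0.0000·4 + 0.0000·(-2) = -4.0000; q_2·c_3 = 0.0000·4 + (-0.2425)·4 + (-0.9701)·(-2) = 0.9701.
u_3 = c_3 + 4.0000·q_1 − 0.9701·q_2 = (0.0000, 4.2353, -1.0588).
‖u_3‖ = 4.3656, so q_3 = (0.0000, 0.9701, -0.2425).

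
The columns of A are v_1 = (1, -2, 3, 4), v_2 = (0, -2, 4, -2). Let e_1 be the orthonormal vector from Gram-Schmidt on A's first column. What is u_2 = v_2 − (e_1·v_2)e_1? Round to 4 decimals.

v_1 = (1, -2, 3, 4); ‖v_1‖ = 5.4772, so e_1 = (0.1826, -0.3651, 0.5477, 0.7303).
e_1·v_2 = 0.1826·0 + (-0.3651)·(-2) + 0.5477·4 + 0.7303·(-2) = 1.4606.
u_2 = v_2 − 1.4606·e_1 = (-0.2667, -1.4667, 3.2000, -3.0667).

u_2 = (-0.2667, -1.4667, 3.2000, -3.0667)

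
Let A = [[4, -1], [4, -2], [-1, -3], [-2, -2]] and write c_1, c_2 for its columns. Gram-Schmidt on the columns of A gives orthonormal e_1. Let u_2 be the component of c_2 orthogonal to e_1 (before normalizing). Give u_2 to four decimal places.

c_1 = (4, 4, -1, -2); ‖c_1‖ = 6.0828, so e_1 = (0.6576, 0.6576, -0.1644, -0.3288).
e_1·c_2 = 0.6576·(-1) + 0.6576·(-2) + (-0.1644)·(-3) + (-0.3288)·(-2) = -0.8220.
u_2 = c_2 + 0.8220·e_1 = (-0.4595, -1.4595, -3.1351, -2.2703).

u_2 = (-0.4595, -1.4595, -3.1351, -2.2703)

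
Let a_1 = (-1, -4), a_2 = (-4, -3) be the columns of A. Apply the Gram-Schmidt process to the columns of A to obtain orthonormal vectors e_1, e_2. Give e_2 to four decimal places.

a_1 = (-1, -4); ‖a_1‖ = 4.1231, so e_1 = (-0.2425, -0.9701).
e_1·a_2 = (-0.2425)·(-4) + (-0.9701)·(-3) = 3.8806.
u_2 = a_2 − 3.8806·e_1 = (-3.0588, 0.7647).
‖u_2‖ = 3.1530, so e_2 = (-0.9701, 0.2425).

e_2 = (-0.9701, 0.2425)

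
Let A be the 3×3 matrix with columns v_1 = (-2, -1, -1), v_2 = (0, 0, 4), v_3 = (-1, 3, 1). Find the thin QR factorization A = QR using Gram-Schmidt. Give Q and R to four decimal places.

v_1 = (-2, -1, -1); ‖v_1‖ = 2.4495, so e_1 = (-0.8165, -0.4082, -0.4082).
e_1·v_2 = (-0.8165)·0 + (-0.4082)·0 + (-0.4082)·4 = -1.6330.
u_2 = v_2 + 1.6330·e_1 = (-1.3333, -0.6667, 3.3333).
‖u_2‖ = 3.6515, so e_2 = (-0.3651, -0.1826, 0.9129).
e_1·v_3 = (-0.8165)·(-1) + (-0.4082)·3 + (-0.4082)·1 = -0.8165; e_2·v_3 = (-0.3651)·(-1) + (-0.1826)·3 + 0.9129·1 = 0.7303.
u_3 = v_3 + 0.8165·e_1 − 0.7303·e_2 = (-1.4000, 2.8000, 0.0000).
‖u_3‖ = 3.1305, so e_3 = (-0.4472, 0.8944, 0.0000).

Q = [[-0.8165, -0.3651, -0.4472], [-0.4082, -0.1826, 0.8944], [-0.4082, 0.9129, 0.0000]], R = [[2.4495, -1.6330, -0.8165], [0.0000, 3.6515, 0.7303], [0.0000, 0.0000, 3.1305]]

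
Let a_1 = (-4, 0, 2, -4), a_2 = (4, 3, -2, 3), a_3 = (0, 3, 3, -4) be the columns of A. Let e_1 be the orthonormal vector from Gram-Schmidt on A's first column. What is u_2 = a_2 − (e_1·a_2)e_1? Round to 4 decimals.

e_1 = a_1/‖a_1‖ = (-4, 0, 2, -4)/6.0000 = (-0.6667, 0.0000, 0.3333, -0.6667).
r_{12} = e_1·a_2 = -5.3333.
u_2 = a_2 + 5.3333·e_1 = (0.4444, 3.0000, -0.2222, -0.5556).

u_2 = (0.4444, 3.0000, -0.2222, -0.5556)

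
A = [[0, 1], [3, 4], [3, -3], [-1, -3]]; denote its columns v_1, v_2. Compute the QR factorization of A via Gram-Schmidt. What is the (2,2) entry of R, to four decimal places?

r_{22} = 5.7537

v_1 = (0, 3, 3, -1); ‖v_1‖ = 4.3589, so q_1 = (0.0000, 0.6882, 0.6882, -0.2294).
q_1·v_2 = 0.0000·1 + 0.6882·4 + 0.6882·(-3) + (-0.2294)·(-3) = 1.3765.
u_2 = v_2 − 1.3765·q_1 = (1.0000, 3.0526, -3.9474, -2.6842).
r_{22} = ‖u_2‖ = 5.7537.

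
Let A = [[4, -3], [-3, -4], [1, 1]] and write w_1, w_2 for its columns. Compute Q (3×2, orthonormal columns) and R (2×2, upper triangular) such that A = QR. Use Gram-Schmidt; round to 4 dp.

q_1 = w_1/‖w_1‖ = (4, -3, 1)/5.0990 = (0.7845, -0.5883, 0.1961).
r_{12} = q_1·w_2 = 0.1961.
u_2 = w_2 − 0.1961·q_1 = (-3.1538, -3.8846, 0.9615).
‖u_2‖ = 5.0952, so q_2 = (-0.6190, -0.7624, 0.1887).

Q = [[0.7845, -0.6190], [-0.5883, -0.7624], [0.1961, 0.1887]], R = [[5.0990, 0.1961], [0.0000, 5.0952]]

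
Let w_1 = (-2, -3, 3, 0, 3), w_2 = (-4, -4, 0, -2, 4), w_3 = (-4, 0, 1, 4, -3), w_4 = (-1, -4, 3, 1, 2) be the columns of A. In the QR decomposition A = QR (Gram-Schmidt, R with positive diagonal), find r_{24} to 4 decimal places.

r_{24} = -0.9036

q_1 = w_1/‖w_1‖ = (-2, -3, 3, 0, 3)/5.5678 = (-0.3592, -0.5388, 0.5388, 0.0000, 0.5388).
r_{12} = q_1·w_2 = 5.7474.
u_2 = w_2 − 5.7474·q_1 = (-1.9355, -0.9032, -3.0968, -2.0000, 0.9032).
‖u_2‖ = 4.3552, so q_2 = (-0.4444, -0.2074, -0.7111, -0.4592, 0.2074).
r_{24} = q_2·w_4 = -0.9036.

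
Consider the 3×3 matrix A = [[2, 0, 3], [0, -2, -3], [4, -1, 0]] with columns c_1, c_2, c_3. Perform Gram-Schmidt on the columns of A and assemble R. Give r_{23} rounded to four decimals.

r_{23} = 3.5132

c_1 = (2, 0, 4); ‖c_1‖ = 4.4721, so q_1 = (0.4472, 0.0000, 0.8944).
q_1·c_2 = 0.4472·0 + 0.0000·(-2) + 0.8944·(-1) = -0.8944.
u_2 = c_2 + 0.8944·q_1 = (0.4000, -2.0000, -0.2000).
‖u_2‖ = 2.0494, so q_2 = (0.1952, -0.9759, -0.0976).
r_{23} = q_2·c_3 = 3.5132.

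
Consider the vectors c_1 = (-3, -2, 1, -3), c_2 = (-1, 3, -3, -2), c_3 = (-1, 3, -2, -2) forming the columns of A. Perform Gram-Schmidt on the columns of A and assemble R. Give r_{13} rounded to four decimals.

r_{13} = 0.2085

c_1 = (-3, -2, 1, -3); ‖c_1‖ = 4.7958, so e_1 = (-0.6255, -0.4170, 0.2085, -0.6255).
r_{13} = e_1·c_3 = 0.2085.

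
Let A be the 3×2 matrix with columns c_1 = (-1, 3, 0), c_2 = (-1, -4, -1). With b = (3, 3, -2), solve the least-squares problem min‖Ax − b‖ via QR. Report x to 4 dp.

x = (-0.5932, -1.0847)

c_1 = (-1, 3, 0); ‖c_1‖ = 3.1623, so e_1 = (-0.3162, 0.9487, 0.0000).
e_1·c_2 = (-0.3162)·(-1) + 0.9487·(-4) + 0.0000·(-1) = -3.4785.
u_2 = c_2 + 3.4785·e_1 = (-2.1000, -0.7000, -1.0000).
‖u_2‖ = 2.4290, so e_2 = (-0.8646, -0.2882, -0.4117).
Qᵀb = (1.8974, -2.6348).
Back-substitute: x_2 = -2.6348/2.4290 = -1.0847.
x_1 = (1.8974 + 3.4785·(-1.0847))/3.1623 = -0.5932.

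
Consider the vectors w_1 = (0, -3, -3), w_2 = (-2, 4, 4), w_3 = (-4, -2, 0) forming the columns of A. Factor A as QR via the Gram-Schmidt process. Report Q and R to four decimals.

w_1 = (0, -3, -3); ‖w_1‖ = 4.2426, so e_1 = (0.0000, -0.7071, -0.7071).
e_1·w_2 = 0.0000·(-2) + (-0.7071)·4 + (-0.7071)·4 = -5.6569.
u_2 = w_2 + 5.6569·e_1 = (-2.0000, 0.0000, 0.0000).
‖u_2‖ = 2.0000, so e_2 = (-1.0000, 0.0000, 0.0000).
e_1·w_3 = 0.0000·(-4) + (-0.7071)·(-2) + (-0.7071)·0 = 1.4142; e_2·w_3 = (-1.0000)·(-4) + (0.0000)·(-2) + (0.0000)·0 = 4.0000.
u_3 = w_3 − 1.4142·e_1 − 4.0000·e_2 = (0.0000, -1.0000, 1.0000).
‖u_3‖ = 1.4142, so e_3 = (0.0000, -0.7071, 0.7071).

Q = [[0.0000, -1.0000, 0.0000], [-0.7071, 0.0000, -0.7071], [-0.7071, 0.0000, 0.7071]], R = [[4.2426, -5.6569, 1.4142], [0.0000, 2.0000, 4.0000], [0.0000, 0.0000, 1.4142]]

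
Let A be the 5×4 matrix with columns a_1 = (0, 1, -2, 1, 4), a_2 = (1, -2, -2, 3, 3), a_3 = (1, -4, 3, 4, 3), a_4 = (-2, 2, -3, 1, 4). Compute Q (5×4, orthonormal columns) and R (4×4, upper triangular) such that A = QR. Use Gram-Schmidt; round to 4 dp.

Q = [[0.0000, 0.2686, -0.0840, -0.9250], [0.2132, -0.7447, -0.0847, -0.0358], [-0.4264, -0.1221, 0.8849, -0.0840], [0.2132, 0.5982, 0.1305, 0.3487], [0.8528, -0.0244, 0.4310, -0.1203]], R = [[4.6904, 3.6244, 1.2792, 5.3300], [0.0000, 3.7234, 5.2005, -1.1597], [0.0000, 0.0000, 4.7242, -0.8016], [0.0000, 0.0000, 0.0000, 1.8982]]

a_1 = (0, 1, -2, 1, 4); ‖a_1‖ = 4.6904, so e_1 = (0.0000, 0.2132, -0.4264, 0.2132, 0.8528).
e_1·a_2 = 0.0000·1 + 0.2132·(-2) + (-0.4264)·(-2) + 0.2132·3 + 0.8528·3 = 3.6244.
u_2 = a_2 − 3.6244·e_1 = (1.0000, -2.7727, -0.4545, 2.2273, -0.0909).
‖u_2‖ = 3.7234, so e_2 = (0.2686, -0.7447, -0.1221, 0.5982, -0.0244).
e_1·a_3 = 0.0000·1 + 0.2132·(-4) + (-0.4264)·3 + 0.2132·4 + 0.8528·3 = 1.2792; e_2·a_3 = 0.2686·1 + (-0.7447)·(-4) + (-0.1221)·3 + 0.5982·4 + (-0.0244)·3 = 5.2005.
u_3 = a_3 − 1.2792·e_1 − 5.2005·e_2 = (-0.3967, -0.4000, 4.1803, 0.6164, 2.0361).
‖u_3‖ = 4.7242, so e_3 = (-0.0840, -0.0847, 0.8849, 0.1305, 0.4310).
e_1·a_4 = 0.0000·(-2) + 0.2132·2 + (-0.4264)·(-3) + 0.2132·1 + 0.8528·4 = 5.3300; e_2·a_4 = 0.2686·(-2) + (-0.7447)·2 + (-0.1221)·(-3) + 0.5982·1 + (-0.0244)·4 = -1.1597; e_3·a_4 = (-0.0840)·(-2) + (-0.0847)·2 + 0.8849·(-3) + 0.1305·1 + 0.4310·4 = -0.8016.
u_4 = a_4 − 5.3300·e_1 + 1.1597·e_2 + 0.8016·e_3 = (-1.7558, -0.0679, -0.1595, 0.6620, -0.2283).
‖u_4‖ = 1.8982, so e_4 = (-0.9250, -0.0358, -0.0840, 0.3487, -0.1203).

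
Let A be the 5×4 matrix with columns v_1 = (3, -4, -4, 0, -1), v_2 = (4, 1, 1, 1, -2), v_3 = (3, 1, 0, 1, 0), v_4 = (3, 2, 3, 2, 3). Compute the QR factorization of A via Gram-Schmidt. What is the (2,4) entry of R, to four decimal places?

e_1 = v_1/‖v_1‖ = (3, -4, -4, 0, -1)/6.4807 = (0.4629, -0.6172, -0.6172, 0.0000, -0.1543).
r_{12} = e_1·v_2 = 0.9258.
u_2 = v_2 − 0.9258·e_1 = (3.5714, 1.5714, 1.5714, 1.0000, -1.8571).
‖u_2‖ = 4.7056, so e_2 = (0.7590, 0.3339, 0.3339, 0.2125, -0.3947).
r_{24} = e_2·v_4 = 3.1877.

r_{24} = 3.1877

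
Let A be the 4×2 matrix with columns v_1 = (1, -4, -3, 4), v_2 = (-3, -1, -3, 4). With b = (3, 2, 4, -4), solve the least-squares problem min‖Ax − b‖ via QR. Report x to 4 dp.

x = (-0.1776, -0.9824)

q_1 = v_1/‖v_1‖ = (1, -4, -3, 4)/6.4807 = (0.1543, -0.6172, -0.4629, 0.6172).
r_{12} = q_1·v_2 = 4.0119.
u_2 = v_2 − 4.0119·q_1 = (-3.6190, 1.4762, -1.1429, 1.5238).
‖u_2‖ = 4.3480, so q_2 = (-0.8324, 0.3395, -0.2628, 0.3505).
Qᵀb = (-5.0920, -4.2713).
Back-substitute: x_2 = -4.2713/4.3480 = -0.9824.
x_1 = (-5.0920 − 4.0119·(-0.9824))/6.4807 = -0.1776.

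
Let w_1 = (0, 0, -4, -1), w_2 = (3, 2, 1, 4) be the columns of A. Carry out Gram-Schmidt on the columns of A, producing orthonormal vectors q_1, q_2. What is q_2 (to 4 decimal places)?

w_1 = (0, 0, -4, -1); ‖w_1‖ = 4.1231, so q_1 = (0.0000, 0.0000, -0.9701, -0.2425).
q_1·w_2 = 0.0000·3 + 0.0000·2 + (-0.9701)·1 + (-0.2425)·4 = -1.9403.
u_2 = w_2 + 1.9403·q_1 = (3.0000, 2.0000, -0.8824, 3.5294).
‖u_2‖ = 5.1220, so q_2 = (0.5857, 0.3905, -0.1723, 0.6891).

q_2 = (0.5857, 0.3905, -0.1723, 0.6891)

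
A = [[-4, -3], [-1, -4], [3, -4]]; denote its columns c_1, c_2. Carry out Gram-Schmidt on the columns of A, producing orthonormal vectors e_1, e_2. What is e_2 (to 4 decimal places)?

c_1 = (-4, -1, 3); ‖c_1‖ = 5.0990, so e_1 = (-0.7845, -0.1961, 0.5883).
e_1·c_2 = (-0.7845)·(-3) + (-0.1961)·(-4) + 0.5883·(-4) = 0.7845.
u_2 = c_2 − 0.7845·e_1 = (-2.3846, -3.8462, -4.4615).
‖u_2‖ = 6.3549, so e_2 = (-0.3752, -0.6052, -0.7021).

e_2 = (-0.3752, -0.6052, -0.7021)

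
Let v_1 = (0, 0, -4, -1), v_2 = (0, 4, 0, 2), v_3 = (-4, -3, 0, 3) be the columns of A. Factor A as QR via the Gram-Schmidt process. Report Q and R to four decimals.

v_1 = (0, 0, -4, -1); ‖v_1‖ = 4.1231, so q_1 = (0.0000, 0.0000, -0.9701, -0.2425).
q_1·v_2 = 0.0000·0 + 0.0000·4 + (-0.9701)·0 + (-0.2425)·2 = -0.4851.
u_2 = v_2 + 0.4851·q_1 = (0.0000, 4.0000, -0.4706, 1.8824).
‖u_2‖ = 4.4458, so q_2 = (0.0000, 0.8997, -0.1059, 0.4234).
q_1·v_3 = 0.0000·(-4) + 0.0000·(-3) + (-0.9701)·0 + (-0.2425)·3 = -0.7276; q_2·v_3 = 0.0000·(-4) + 0.8997·(-3) + (-0.1059)·0 + 0.4234·3 = -1.4290.
u_3 = v_3 + 0.7276·q_1 + 1.4290·q_2 = (-4.0000, -1.7143, -0.8571, 3.4286).
‖u_3‖ = 5.6061, so q_3 = (-0.7135, -0.3058, -0.1529, 0.6116).

Q = [[0.0000, 0.0000, -0.7135], [0.0000, 0.8997, -0.3058], [-0.9701, -0.1059, -0.1529], [-0.2425, 0.4234, 0.6116]], R = [[4.1231, -0.4851, -0.7276], [0.0000, 4.4458, -1.4290], [0.0000, 0.0000, 5.6061]]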